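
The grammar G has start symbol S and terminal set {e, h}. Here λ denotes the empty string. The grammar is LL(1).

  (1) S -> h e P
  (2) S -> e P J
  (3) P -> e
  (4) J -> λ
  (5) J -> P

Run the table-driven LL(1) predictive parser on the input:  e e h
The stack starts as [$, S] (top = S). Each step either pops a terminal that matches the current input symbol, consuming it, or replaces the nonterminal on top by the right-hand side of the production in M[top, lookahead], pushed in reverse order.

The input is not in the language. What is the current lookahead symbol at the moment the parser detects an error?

     Stack    Input    Action
  1  $ S      e e h $  expand S -> e P J
  2  $ J P e  e e h $  match e
  3  $ J P    e h $    expand P -> e
  4  $ J e    e h $    match e
  5  $ J      h $      error: M[J, h] is empty

h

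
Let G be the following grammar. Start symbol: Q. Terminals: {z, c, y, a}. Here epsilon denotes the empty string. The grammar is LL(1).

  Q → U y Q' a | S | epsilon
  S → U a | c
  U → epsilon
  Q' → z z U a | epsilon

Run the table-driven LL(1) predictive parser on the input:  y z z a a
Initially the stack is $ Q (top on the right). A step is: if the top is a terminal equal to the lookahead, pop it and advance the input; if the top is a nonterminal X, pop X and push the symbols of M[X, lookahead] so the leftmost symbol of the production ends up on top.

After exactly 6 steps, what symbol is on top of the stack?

step 1: stack=$ Q  input=y z z a a $  — expand Q → U y Q' a
step 2: stack=$ a Q' y U  input=y z z a a $  — expand U → epsilon
step 3: stack=$ a Q' y  input=y z z a a $  — match y
step 4: stack=$ a Q'  input=z z a a $  — expand Q' → z z U a
step 5: stack=$ a a U z z  input=z z a a $  — match z
step 6: stack=$ a a U z  input=z a a $  — match z
Stack after step 6: $ a a U (top = U).

U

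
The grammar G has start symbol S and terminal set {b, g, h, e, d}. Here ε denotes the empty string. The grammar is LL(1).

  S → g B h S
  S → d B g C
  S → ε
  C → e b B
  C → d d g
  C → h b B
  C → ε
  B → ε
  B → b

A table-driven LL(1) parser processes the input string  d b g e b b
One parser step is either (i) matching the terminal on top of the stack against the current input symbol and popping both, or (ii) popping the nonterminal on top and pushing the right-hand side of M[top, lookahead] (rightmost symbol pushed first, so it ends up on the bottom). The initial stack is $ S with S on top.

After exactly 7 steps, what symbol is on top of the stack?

b

step 1: stack=$ S  input=d b g e b b $  — expand S → d B g C
step 2: stack=$ C g B d  input=d b g e b b $  — match d
step 3: stack=$ C g B  input=b g e b b $  — expand B → b
step 4: stack=$ C g b  input=b g e b b $  — match b
step 5: stack=$ C g  input=g e b b $  — match g
step 6: stack=$ C  input=e b b $  — expand C → e b B
step 7: stack=$ B b e  input=e b b $  — match e
Stack after step 7: $ B b (top = b).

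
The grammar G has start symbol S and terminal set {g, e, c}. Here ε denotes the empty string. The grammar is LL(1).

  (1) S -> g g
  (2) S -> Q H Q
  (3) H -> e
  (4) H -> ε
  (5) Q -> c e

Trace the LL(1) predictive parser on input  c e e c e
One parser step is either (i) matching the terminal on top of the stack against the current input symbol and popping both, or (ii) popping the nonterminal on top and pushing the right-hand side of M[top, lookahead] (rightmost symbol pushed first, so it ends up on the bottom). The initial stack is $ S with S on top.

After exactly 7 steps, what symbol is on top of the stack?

step 1: stack=$ S  input=c e e c e $  — expand S -> Q H Q
step 2: stack=$ Q H Q  input=c e e c e $  — expand Q -> c e
step 3: stack=$ Q H e c  input=c e e c e $  — match c
step 4: stack=$ Q H e  input=e e c e $  — match e
step 5: stack=$ Q H  input=e c e $  — expand H -> e
step 6: stack=$ Q e  input=e c e $  — match e
step 7: stack=$ Q  input=c e $  — expand Q -> c e
Stack after step 7: $ e c (top = c).

c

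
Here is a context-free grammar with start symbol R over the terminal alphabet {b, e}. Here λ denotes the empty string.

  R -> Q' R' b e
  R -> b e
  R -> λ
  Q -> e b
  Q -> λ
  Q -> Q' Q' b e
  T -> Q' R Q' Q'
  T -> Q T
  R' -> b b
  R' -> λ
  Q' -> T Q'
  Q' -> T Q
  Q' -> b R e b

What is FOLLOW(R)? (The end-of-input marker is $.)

FIRST(R'): from R'->b b we get {b}; from R'->λ we get {λ}. So FIRST(R') = {λ, b}.
FIRST(R): from R->Q' R' b e we get {b, e}; from R->b e we get {b}; from R->λ we get {λ}. So FIRST(R) = {λ, b, e}.
FIRST(Q): from Q->e b we get {e}; from Q->λ we get {λ}; from Q->Q' Q' b e we get {b, e}. So FIRST(Q) = {λ, b, e}.
FIRST(T): from T->Q' R Q' Q' we get {b, e}; from T->Q T we get {b, e}. So FIRST(T) = {b, e}.
FIRST(Q'): from Q'->T Q' we get {b, e}; from Q'->T Q we get {b, e}; from Q'->b R e b we get {b}. So FIRST(Q') = {b, e}.
FOLLOW(R) includes $ since R is the start symbol.
FOLLOW(R): in T->Q' R Q' Q', R is followed by Q' Q' with FIRST {b, e}; in Q'->b R e b, R is followed by e b with FIRST {e}. Thus FOLLOW(R) = {$, b, e}.
FOLLOW(R'): in R->Q' R' b e, R' is followed by b e with FIRST {b}. Thus FOLLOW(R') = {b}.
FOLLOW(Q): in T->Q T, Q is followed by T with FIRST {b, e}; in Q'->T Q, the suffix after Q is empty, so FOLLOW(Q) ⊇ FOLLOW(Q') = {b, e}. Thus FOLLOW(Q) = {b, e}.
FOLLOW(T): in T->Q T, the suffix after T is empty (adds nothing new); in Q'->T Q', T is followed by Q' with FIRST {b, e}; in Q'->T Q, T is followed by Q with FIRST {λ, b, e}; in Q'->T Q, the suffix after T is nullable, so FOLLOW(T) ⊇ FOLLOW(Q') = {b, e}. Thus FOLLOW(T) = {b, e}.
FOLLOW(Q'): in R->Q' R' b e, Q' is followed by R' b e with FIRST {b}; in Q->Q' Q' b e (occurrence 1), Q' is followed by Q' b e with FIRST {b, e}; in Q->Q' Q' b e (occurrence 2), Q' is followed by b e with FIRST {b}; in T->Q' R Q' Q' (occurrence 1), Q' is followed by R Q' Q' with FIRST {b, e}; in T->Q' R Q' Q' (occurrence 2), Q' is followed by Q' with FIRST {b, e}; in T->Q' R Q' Q' (occurrence 3), the suffix after Q' is empty, so FOLLOW(Q') ⊇ FOLLOW(T) = {b, e}; in Q'->T Q', the suffix after Q' is empty (adds nothing new). Thus FOLLOW(Q') = {b, e}.

{$, b, e}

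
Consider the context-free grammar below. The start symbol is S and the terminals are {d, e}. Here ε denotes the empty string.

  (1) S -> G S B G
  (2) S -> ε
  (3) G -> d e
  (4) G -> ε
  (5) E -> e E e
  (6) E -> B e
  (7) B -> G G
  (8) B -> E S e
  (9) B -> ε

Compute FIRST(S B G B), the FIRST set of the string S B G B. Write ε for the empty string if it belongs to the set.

{ε, d, e}

FIRST(G) = {ε, d}
FIRST(S) = {ε, d, e}  (via G S B G)
FIRST(E) = {d, e}  (via B e)
FIRST(B) = {ε, d, e}  (via G G, E S e)
FIRST(S B G B): take FIRST of each symbol in turn, carrying on past any symbol whose FIRST contains ε; result {ε, d, e}.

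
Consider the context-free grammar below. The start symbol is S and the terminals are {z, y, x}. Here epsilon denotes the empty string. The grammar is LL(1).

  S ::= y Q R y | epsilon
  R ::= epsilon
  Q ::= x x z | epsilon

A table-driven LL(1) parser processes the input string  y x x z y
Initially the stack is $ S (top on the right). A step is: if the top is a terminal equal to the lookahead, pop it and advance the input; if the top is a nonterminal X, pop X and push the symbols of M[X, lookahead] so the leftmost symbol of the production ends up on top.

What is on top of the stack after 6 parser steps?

R

     Stack        Input        Action
  1  $ S          y x x z y $  expand S ::= y Q R y
  2  $ y R Q y    y x x z y $  match y
  3  $ y R Q      x x z y $    expand Q ::= x x z
  4  $ y R z x x  x x z y $    match x
  5  $ y R z x    x z y $      match x
  6  $ y R z      z y $        match z
Stack after step 6: $ y R (top = R).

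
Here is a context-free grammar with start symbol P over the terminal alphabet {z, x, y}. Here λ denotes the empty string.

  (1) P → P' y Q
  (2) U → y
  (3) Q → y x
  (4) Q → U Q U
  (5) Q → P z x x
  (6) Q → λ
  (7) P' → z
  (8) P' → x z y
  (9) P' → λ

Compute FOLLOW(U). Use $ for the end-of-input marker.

FIRST(U): from U→y we get {y}. So FIRST(U) = {y}.
FIRST(P'): from P'→z we get {z}; from P'→x z y we get {x}; from P'→λ we get {λ}. So FIRST(P') = {λ, x, z}.
FIRST(P): from P→P' y Q we get {x, y, z}. So FIRST(P) = {x, y, z}.
FIRST(Q): from Q→y x we get {y}; from Q→U Q U we get {y}; from Q→P z x x we get {x, y, z}; from Q→λ we get {λ}. So FIRST(Q) = {λ, x, y, z}.
FOLLOW(P) includes $ since P is the start symbol.
FOLLOW(P): in Q→P z x x, P is followed by z x x with FIRST {z}. Thus FOLLOW(P) = {$, z}.
FOLLOW(Q): in P→P' y Q, the suffix after Q is empty, so FOLLOW(Q) ⊇ FOLLOW(P) = {$, z}; in Q→U Q U, Q is followed by U with FIRST {y}. Thus FOLLOW(Q) = {$, y, z}.
FOLLOW(U): in Q→U Q U (occurrence 1), U is followed by Q U with FIRST {x, y, z}; in Q→U Q U (occurrence 2), the suffix after U is empty, so FOLLOW(U) ⊇ FOLLOW(Q) = {$, y, z}. Thus FOLLOW(U) = {$, x, y, z}.
FOLLOW(P'): in P→P' y Q, P' is followed by y Q with FIRST {y}. Thus FOLLOW(P') = {y}.

{$, x, y, z}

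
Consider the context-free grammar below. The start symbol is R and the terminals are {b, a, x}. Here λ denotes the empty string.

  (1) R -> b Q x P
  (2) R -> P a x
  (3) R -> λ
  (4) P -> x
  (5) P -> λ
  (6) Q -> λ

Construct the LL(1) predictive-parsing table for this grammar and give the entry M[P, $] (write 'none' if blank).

P -> λ

FIRST(P) = {λ, x}
FIRST(Q) = {λ}
FIRST(R) = {λ, a, b, x}  (via P a x)
FOLLOW(R) includes $ since R is the start symbol.
FOLLOW(R): R appears on no right-hand side. Thus FOLLOW(R) = {$}.
FOLLOW(P): in R->b Q x P, the suffix after P is empty, so FOLLOW(P) ⊇ FOLLOW(R) = {$}; in R->P a x, P is followed by a x with FIRST {a}. Thus FOLLOW(P) = {$, a}.
For P -> x: FIRST(x) = {x}, so it goes in M[P, t] for t ∈ {x}.
For P -> λ: FIRST(λ) = {λ}, so it goes in M[P, t] for t ∈ {}; since λ ∈ FIRST, also for every t ∈ FOLLOW(P) = {$, a}.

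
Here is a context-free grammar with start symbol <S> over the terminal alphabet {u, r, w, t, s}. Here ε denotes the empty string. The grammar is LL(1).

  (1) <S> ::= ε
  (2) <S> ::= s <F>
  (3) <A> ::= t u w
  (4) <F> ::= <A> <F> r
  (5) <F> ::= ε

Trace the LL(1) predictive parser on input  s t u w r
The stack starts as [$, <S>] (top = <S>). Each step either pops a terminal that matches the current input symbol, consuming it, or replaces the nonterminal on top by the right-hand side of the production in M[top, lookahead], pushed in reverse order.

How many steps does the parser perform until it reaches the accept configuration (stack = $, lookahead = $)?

9

     Stack          Input        Action
  1  $ <S>          s t u w r $  expand <S> ::= s <F>
  2  $ <F> s        s t u w r $  match s
  3  $ <F>          t u w r $    expand <F> ::= <A> <F> r
  4  $ r <F> <A>    t u w r $    expand <A> ::= t u w
  5  $ r <F> w u t  t u w r $    match t
  6  $ r <F> w u    u w r $      match u
  7  $ r <F> w      w r $        match w
  8  $ r <F>        r $          expand <F> ::= ε
  9  $ r            r $          match r
Accept reached after 9 steps.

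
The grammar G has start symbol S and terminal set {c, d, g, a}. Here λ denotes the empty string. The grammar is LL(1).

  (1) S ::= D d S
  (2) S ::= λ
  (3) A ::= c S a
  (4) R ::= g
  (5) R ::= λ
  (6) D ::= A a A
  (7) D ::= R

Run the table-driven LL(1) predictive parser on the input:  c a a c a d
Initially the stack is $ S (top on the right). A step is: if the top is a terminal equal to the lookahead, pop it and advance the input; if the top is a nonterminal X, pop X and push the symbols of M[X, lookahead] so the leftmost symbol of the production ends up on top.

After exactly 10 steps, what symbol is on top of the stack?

step 1: stack=$ S  input=c a a c a d $  — expand S ::= D d S
step 2: stack=$ S d D  input=c a a c a d $  — expand D ::= A a A
step 3: stack=$ S d A a A  input=c a a c a d $  — expand A ::= c S a
step 4: stack=$ S d A a a S c  input=c a a c a d $  — match c
step 5: stack=$ S d A a a S  input=a a c a d $  — expand S ::= λ
step 6: stack=$ S d A a a  input=a a c a d $  — match a
step 7: stack=$ S d A a  input=a c a d $  — match a
step 8: stack=$ S d A  input=c a d $  — expand A ::= c S a
step 9: stack=$ S d a S c  input=c a d $  — match c
step 10: stack=$ S d a S  input=a d $  — expand S ::= λ
Stack after step 10: $ S d a (top = a).

a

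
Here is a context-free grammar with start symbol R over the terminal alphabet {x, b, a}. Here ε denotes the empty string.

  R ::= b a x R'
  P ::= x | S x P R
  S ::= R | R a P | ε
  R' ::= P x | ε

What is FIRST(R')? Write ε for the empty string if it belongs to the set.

FIRST(R): from R::=b a x R' we get {b}. So FIRST(R) = {b}.
FIRST(S): from S::=R we get {b}; from S::=R a P we get {b}; from S::=ε we get {ε}. So FIRST(S) = {ε, b}.
FIRST(P): from P::=x we get {x}; from P::=S x P R we get {b, x}. So FIRST(P) = {b, x}.
FIRST(R'): from R'::=P x we get {b, x}; from R'::=ε we get {ε}. So FIRST(R') = {ε, b, x}.

{ε, b, x}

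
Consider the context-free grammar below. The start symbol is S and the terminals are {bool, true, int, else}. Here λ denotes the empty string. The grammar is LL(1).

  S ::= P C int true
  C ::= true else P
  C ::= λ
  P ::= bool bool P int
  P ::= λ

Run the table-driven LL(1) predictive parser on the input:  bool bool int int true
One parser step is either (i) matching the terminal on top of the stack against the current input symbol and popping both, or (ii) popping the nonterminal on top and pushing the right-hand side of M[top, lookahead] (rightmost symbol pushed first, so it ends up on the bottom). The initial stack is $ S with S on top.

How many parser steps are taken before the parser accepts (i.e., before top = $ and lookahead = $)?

9

     Stack                         Input                     Action
  1  $ S                           bool bool int int true $  expand S ::= P C int true
  2  $ true int C P                bool bool int int true $  expand P ::= bool bool P int
  3  $ true int C int P bool bool  bool bool int int true $  match bool
  4  $ true int C int P bool       bool int int true $       match bool
  5  $ true int C int P            int int true $            expand P ::= λ
  6  $ true int C int              int int true $            match int
  7  $ true int C                  int true $                expand C ::= λ
  8  $ true int                    int true $                match int
  9  $ true                        true $                    match true
Accept reached after 9 steps.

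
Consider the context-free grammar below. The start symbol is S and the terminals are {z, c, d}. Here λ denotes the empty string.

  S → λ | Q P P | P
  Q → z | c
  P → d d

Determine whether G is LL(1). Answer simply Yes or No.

Yes

FIRST(S) = {λ, c, d, z}
FIRST(Q) = {c, z}
FIRST(P) = {d}
FOLLOW(S) = {$}
FOLLOW(Q) = {d}
FOLLOW(P) = {$, d}
Each cell of M receives at most one production.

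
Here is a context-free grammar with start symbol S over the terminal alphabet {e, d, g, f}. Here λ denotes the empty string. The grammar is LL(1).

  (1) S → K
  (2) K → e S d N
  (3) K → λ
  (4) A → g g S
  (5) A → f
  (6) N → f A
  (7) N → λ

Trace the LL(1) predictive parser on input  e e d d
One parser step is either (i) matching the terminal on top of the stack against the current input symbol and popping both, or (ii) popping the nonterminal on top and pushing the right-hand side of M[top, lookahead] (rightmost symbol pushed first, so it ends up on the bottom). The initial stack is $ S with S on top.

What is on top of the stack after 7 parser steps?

K

     Stack          Input      Action
  1  $ S            e e d d $  expand S → K
  2  $ K            e e d d $  expand K → e S d N
  3  $ N d S e      e e d d $  match e
  4  $ N d S        e d d $    expand S → K
  5  $ N d K        e d d $    expand K → e S d N
  6  $ N d N d S e  e d d $    match e
  7  $ N d N d S    d d $      expand S → K
Stack after step 7: $ N d N d K (top = K).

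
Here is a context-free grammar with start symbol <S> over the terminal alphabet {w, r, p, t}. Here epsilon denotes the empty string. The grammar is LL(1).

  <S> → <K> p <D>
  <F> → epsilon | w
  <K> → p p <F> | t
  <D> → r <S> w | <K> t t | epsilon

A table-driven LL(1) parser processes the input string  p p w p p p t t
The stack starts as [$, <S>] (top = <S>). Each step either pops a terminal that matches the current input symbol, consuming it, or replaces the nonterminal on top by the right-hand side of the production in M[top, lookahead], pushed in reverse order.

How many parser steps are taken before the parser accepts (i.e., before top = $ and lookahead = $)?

14

step 1: stack=$ <S>  input=p p w p p p t t $  — expand <S> → <K> p <D>
step 2: stack=$ <D> p <K>  input=p p w p p p t t $  — expand <K> → p p <F>
step 3: stack=$ <D> p <F> p p  input=p p w p p p t t $  — match p
step 4: stack=$ <D> p <F> p  input=p w p p p t t $  — match p
step 5: stack=$ <D> p <F>  input=w p p p t t $  — expand <F> → w
step 6: stack=$ <D> p w  input=w p p p t t $  — match w
step 7: stack=$ <D> p  input=p p p t t $  — match p
step 8: stack=$ <D>  input=p p t t $  — expand <D> → <K> t t
step 9: stack=$ t t <K>  input=p p t t $  — expand <K> → p p <F>
step 10: stack=$ t t <F> p p  input=p p t t $  — match p
step 11: stack=$ t t <F> p  input=p t t $  — match p
step 12: stack=$ t t <F>  input=t t $  — expand <F> → epsilon
step 13: stack=$ t t  input=t t $  — match t
step 14: stack=$ t  input=t $  — match t
Accept reached after 14 steps.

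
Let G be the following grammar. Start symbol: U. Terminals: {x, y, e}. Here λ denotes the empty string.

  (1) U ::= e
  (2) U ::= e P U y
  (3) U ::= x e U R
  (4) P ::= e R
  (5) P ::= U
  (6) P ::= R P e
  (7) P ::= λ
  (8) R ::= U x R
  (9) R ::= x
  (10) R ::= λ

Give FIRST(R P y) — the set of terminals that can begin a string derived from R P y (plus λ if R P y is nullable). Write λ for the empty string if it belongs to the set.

FIRST(U): from U::=e we get {e}; from U::=e P U y we get {e}; from U::=x e U R we get {x}. So FIRST(U) = {e, x}.
FIRST(R): from R::=U x R we get {e, x}; from R::=x we get {x}; from R::=λ we get {λ}. So FIRST(R) = {λ, e, x}.
FIRST(P): from P::=e R we get {e}; from P::=U we get {e, x}; from P::=R P e we get {e, x}; from P::=λ we get {λ}. So FIRST(P) = {λ, e, x}.
FIRST(R P y): take FIRST of each symbol in turn, carrying on past any symbol whose FIRST contains λ; result {e, x, y}.

{e, x, y}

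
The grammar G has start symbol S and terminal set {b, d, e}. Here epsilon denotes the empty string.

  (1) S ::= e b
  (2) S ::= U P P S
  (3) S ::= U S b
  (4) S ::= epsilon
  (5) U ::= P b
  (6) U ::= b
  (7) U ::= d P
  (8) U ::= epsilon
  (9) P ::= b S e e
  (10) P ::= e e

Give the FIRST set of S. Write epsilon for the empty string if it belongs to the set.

{epsilon, b, d, e}

FIRST(P): from P::=b S e e we get {b}; from P::=e e we get {e}. So FIRST(P) = {b, e}.
FIRST(U): from U::=P b we get {b, e}; from U::=b we get {b}; from U::=d P we get {d}; from U::=epsilon we get {epsilon}. So FIRST(U) = {epsilon, b, d, e}.
FIRST(S): from S::=e b we get {e}; from S::=U P P S we get {b, d, e}; from S::=U S b we get {b, d, e}; from S::=epsilon we get {epsilon}. So FIRST(S) = {epsilon, b, d, e}.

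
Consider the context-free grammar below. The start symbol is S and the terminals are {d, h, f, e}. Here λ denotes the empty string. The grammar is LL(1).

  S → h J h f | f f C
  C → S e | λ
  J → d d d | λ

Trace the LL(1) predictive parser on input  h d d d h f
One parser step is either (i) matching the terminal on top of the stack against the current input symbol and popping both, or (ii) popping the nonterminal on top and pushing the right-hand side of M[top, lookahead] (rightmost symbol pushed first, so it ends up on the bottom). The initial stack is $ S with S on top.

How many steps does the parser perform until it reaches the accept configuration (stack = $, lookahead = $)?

8

     Stack        Input          Action
  1  $ S          h d d d h f $  expand S → h J h f
  2  $ f h J h    h d d d h f $  match h
  3  $ f h J      d d d h f $    expand J → d d d
  4  $ f h d d d  d d d h f $    match d
  5  $ f h d d    d d h f $      match d
  6  $ f h d      d h f $        match d
  7  $ f h        h f $          match h
  8  $ f          f $            match f
Accept reached after 8 steps.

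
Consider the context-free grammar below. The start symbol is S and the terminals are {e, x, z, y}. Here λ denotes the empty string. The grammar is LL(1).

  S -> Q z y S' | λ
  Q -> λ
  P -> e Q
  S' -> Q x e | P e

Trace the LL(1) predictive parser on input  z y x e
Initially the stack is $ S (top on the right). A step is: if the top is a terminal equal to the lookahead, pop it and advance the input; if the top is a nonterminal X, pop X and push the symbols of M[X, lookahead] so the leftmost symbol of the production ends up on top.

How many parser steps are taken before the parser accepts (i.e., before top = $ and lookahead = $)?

     Stack       Input      Action
  1  $ S         z y x e $  expand S -> Q z y S'
  2  $ S' y z Q  z y x e $  expand Q -> λ
  3  $ S' y z    z y x e $  match z
  4  $ S' y      y x e $    match y
  5  $ S'        x e $      expand S' -> Q x e
  6  $ e x Q     x e $      expand Q -> λ
  7  $ e x       x e $      match x
  8  $ e         e $        match e
Accept reached after 8 steps.

8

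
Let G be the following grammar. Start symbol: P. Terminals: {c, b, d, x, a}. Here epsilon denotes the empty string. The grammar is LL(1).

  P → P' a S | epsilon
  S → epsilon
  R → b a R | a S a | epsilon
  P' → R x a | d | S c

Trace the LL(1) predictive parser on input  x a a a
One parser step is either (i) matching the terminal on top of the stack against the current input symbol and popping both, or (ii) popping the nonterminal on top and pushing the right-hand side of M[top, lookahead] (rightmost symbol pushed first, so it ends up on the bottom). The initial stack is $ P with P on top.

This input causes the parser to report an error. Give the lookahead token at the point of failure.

     Stack        Input      Action
  1  $ P          x a a a $  expand P → P' a S
  2  $ S a P'     x a a a $  expand P' → R x a
  3  $ S a a x R  x a a a $  expand R → epsilon
  4  $ S a a x    x a a a $  match x
  5  $ S a a      a a a $    match a
  6  $ S a        a a $      match a
  7  $ S          a $        expand S → epsilon
  8  $            a $        error: stack empty but input remains

a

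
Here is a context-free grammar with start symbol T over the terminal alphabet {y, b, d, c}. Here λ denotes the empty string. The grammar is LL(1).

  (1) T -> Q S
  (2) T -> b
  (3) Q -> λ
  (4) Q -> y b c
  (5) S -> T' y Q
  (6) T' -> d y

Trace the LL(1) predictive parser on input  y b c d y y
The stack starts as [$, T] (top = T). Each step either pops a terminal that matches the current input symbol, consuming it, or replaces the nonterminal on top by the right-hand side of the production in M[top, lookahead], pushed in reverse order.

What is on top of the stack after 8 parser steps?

step 1: stack=$ T  input=y b c d y y $  — expand T -> Q S
step 2: stack=$ S Q  input=y b c d y y $  — expand Q -> y b c
step 3: stack=$ S c b y  input=y b c d y y $  — match y
step 4: stack=$ S c b  input=b c d y y $  — match b
step 5: stack=$ S c  input=c d y y $  — match c
step 6: stack=$ S  input=d y y $  — expand S -> T' y Q
step 7: stack=$ Q y T'  input=d y y $  — expand T' -> d y
step 8: stack=$ Q y y d  input=d y y $  — match d
Stack after step 8: $ Q y y (top = y).

y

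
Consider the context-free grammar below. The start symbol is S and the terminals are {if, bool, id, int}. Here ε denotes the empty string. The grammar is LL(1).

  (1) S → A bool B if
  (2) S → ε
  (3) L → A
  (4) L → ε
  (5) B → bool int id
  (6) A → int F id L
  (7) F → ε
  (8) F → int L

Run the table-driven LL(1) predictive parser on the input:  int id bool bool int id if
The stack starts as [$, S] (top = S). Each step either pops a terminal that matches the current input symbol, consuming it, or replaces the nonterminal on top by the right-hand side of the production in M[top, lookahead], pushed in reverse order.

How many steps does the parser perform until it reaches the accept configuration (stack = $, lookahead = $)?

12

      Stack                   Input                         Action
   1  $ S                     int id bool bool int id if $  expand S → A bool B if
   2  $ if B bool A           int id bool bool int id if $  expand A → int F id L
   3  $ if B bool L id F int  int id bool bool int id if $  match int
   4  $ if B bool L id F      id bool bool int id if $      expand F → ε
   5  $ if B bool L id        id bool bool int id if $      match id
   6  $ if B bool L           bool bool int id if $         expand L → ε
   7  $ if B bool             bool bool int id if $         match bool
   8  $ if B                  bool int id if $              expand B → bool int id
   9  $ if id int bool        bool int id if $              match bool
  10  $ if id int             int id if $                   match int
  11  $ if id                 id if $                       match id
  12  $ if                    if $                          match if
Accept reached after 12 steps.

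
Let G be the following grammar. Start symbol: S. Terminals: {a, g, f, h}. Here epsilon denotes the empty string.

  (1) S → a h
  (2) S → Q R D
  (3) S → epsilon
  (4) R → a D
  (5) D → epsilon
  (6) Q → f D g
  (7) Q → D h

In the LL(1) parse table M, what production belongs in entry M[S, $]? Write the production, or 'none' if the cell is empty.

S → epsilon

FIRST(R) = {a}
FIRST(D) = {epsilon}
FIRST(Q) = {f, h}  (via D h)
FIRST(S) = {epsilon, a, f, h}  (via Q R D)
FOLLOW(S) includes $ since S is the start symbol.
FOLLOW(S): S appears on no right-hand side. Thus FOLLOW(S) = {$}.
For S → a h: FIRST(a h) = {a}, so it goes in M[S, t] for t ∈ {a}.
For S → Q R D: FIRST(Q R D) = {f, h}, so it goes in M[S, t] for t ∈ {f, h}.
For S → epsilon: FIRST(epsilon) = {epsilon}, so it goes in M[S, t] for t ∈ {}; since epsilon ∈ FIRST, also for every t ∈ FOLLOW(S) = {$}.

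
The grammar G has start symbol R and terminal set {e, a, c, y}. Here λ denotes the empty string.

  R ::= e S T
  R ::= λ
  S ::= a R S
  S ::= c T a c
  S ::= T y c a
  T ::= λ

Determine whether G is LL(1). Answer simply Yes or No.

Yes

FIRST(R) = {λ, e}
FIRST(S) = {a, c, y}
FIRST(T) = {λ}
FOLLOW(R) = {$, a, c, y}
FOLLOW(S) = {$, a, c, y}
FOLLOW(T) = {$, a, c, y}
Each cell of M receives at most one production.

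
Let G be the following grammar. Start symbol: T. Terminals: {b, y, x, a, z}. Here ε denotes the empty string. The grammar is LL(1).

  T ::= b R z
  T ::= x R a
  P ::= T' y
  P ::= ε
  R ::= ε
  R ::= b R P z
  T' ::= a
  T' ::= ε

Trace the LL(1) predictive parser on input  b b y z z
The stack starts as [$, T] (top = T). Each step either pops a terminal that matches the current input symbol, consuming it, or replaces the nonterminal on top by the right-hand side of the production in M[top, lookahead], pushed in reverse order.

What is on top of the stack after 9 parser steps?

z

     Stack        Input        Action
  1  $ T          b b y z z $  expand T ::= b R z
  2  $ z R b      b b y z z $  match b
  3  $ z R        b y z z $    expand R ::= b R P z
  4  $ z z P R b  b y z z $    match b
  5  $ z z P R    y z z $      expand R ::= ε
  6  $ z z P      y z z $      expand P ::= T' y
  7  $ z z y T'   y z z $      expand T' ::= ε
  8  $ z z y      y z z $      match y
  9  $ z z        z z $        match z
Stack after step 9: $ z (top = z).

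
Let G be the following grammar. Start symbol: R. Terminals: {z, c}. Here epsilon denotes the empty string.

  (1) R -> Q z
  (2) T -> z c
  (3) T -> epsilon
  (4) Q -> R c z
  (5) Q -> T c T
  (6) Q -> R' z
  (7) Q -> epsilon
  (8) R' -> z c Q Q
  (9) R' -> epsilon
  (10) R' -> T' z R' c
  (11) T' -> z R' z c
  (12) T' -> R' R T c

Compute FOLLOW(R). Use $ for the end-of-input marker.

FIRST(T): from T->z c we get {z}; from T->epsilon we get {epsilon}. So FIRST(T) = {epsilon, z}.
FIRST(R): from R->Q z we get {c, z}. So FIRST(R) = {c, z}.
FIRST(Q): from Q->R c z we get {c, z}; from Q->T c T we get {c, z}; from Q->R' z we get {c, z}; from Q->epsilon we get {epsilon}. So FIRST(Q) = {epsilon, c, z}.
FIRST(R'): from R'->z c Q Q we get {z}; from R'->epsilon we get {epsilon}; from R'->T' z R' c we get {c, z}. So FIRST(R') = {epsilon, c, z}.
FIRST(T'): from T'->z R' z c we get {z}; from T'->R' R T c we get {c, z}. So FIRST(T') = {c, z}.
FOLLOW(R) includes $ since R is the start symbol.
FOLLOW(R): in Q->R c z, R is followed by c z with FIRST {c}; in T'->R' R T c, R is followed by T c with FIRST {c, z}. Thus FOLLOW(R) = {$, c, z}.
FOLLOW(R'): in Q->R' z, R' is followed by z with FIRST {z}; in R'->T' z R' c, R' is followed by c with FIRST {c}; in T'->z R' z c, R' is followed by z c with FIRST {z}; in T'->R' R T c, R' is followed by R T c with FIRST {c, z}. Thus FOLLOW(R') = {c, z}.
FOLLOW(Q): in R->Q z, Q is followed by z with FIRST {z}; in R'->z c Q Q (occurrence 1), Q is followed by Q with FIRST {epsilon, c, z}; in R'->z c Q Q (occurrence 1), the suffix after Q is nullable, so FOLLOW(Q) ⊇ FOLLOW(R') = {c, z}; in R'->z c Q Q (occurrence 2), the suffix after Q is empty, so FOLLOW(Q) ⊇ FOLLOW(R') = {c, z}. Thus FOLLOW(Q) = {c, z}.
FOLLOW(T): in Q->T c T (occurrence 1), T is followed by c T with FIRST {c}; in Q->T c T (occurrence 2), the suffix after T is empty, so FOLLOW(T) ⊇ FOLLOW(Q) = {c, z}; in T'->R' R T c, T is followed by c with FIRST {c}. Thus FOLLOW(T) = {c, z}.
FOLLOW(T'): in R'->T' z R' c, T' is followed by z R' c with FIRST {z}. Thus FOLLOW(T') = {z}.

{$, c, z}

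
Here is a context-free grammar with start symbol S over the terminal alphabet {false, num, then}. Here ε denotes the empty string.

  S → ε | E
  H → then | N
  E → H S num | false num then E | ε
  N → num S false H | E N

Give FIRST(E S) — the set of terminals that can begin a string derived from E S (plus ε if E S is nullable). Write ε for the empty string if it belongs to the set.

FIRST(S): from S→ε we get {ε}; from S→E we get {ε, false, num, then}. So FIRST(S) = {ε, false, num, then}.
FIRST(H): from H→then we get {then}; from H→N we get {false, num, then}. So FIRST(H) = {false, num, then}.
FIRST(E): from E→H S num we get {false, num, then}; from E→false num then E we get {false}; from E→ε we get {ε}. So FIRST(E) = {ε, false, num, then}.
FIRST(N): from N→num S false H we get {num}; from N→E N we get {false, num, then}. So FIRST(N) = {false, num, then}.
FIRST(E S): take FIRST of each symbol in turn, carrying on past any symbol whose FIRST contains ε; result {ε, false, num, then}.

{ε, false, num, then}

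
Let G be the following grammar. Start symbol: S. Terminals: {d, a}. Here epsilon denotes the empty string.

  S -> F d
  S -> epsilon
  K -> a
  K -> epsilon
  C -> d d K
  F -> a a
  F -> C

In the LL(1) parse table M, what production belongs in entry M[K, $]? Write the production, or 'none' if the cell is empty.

FIRST(K): from K->a we get {a}; from K->epsilon we get {epsilon}. So FIRST(K) = {epsilon, a}.
FIRST(C): from C->d d K we get {d}. So FIRST(C) = {d}.
FIRST(F): from F->a a we get {a}; from F->C we get {d}. So FIRST(F) = {a, d}.
FIRST(S): from S->F d we get {a, d}; from S->epsilon we get {epsilon}. So FIRST(S) = {epsilon, a, d}.
FOLLOW(S) includes $ since S is the start symbol.
FOLLOW(C): in F->C, the suffix after C is empty, so FOLLOW(C) ⊇ FOLLOW(F) = {d}. Thus FOLLOW(C) = {d}.
FOLLOW(K): in C->d d K, the suffix after K is empty, so FOLLOW(K) ⊇ FOLLOW(C) = {d}. Thus FOLLOW(K) = {d}.
For K -> a: FIRST(a) = {a}, so it goes in M[K, t] for t ∈ {a}.
For K -> epsilon: FIRST(epsilon) = {epsilon}, so it goes in M[K, t] for t ∈ {}; since epsilon ∈ FIRST, also for every t ∈ FOLLOW(K) = {d}.
None of these place a production in M[K, $].

none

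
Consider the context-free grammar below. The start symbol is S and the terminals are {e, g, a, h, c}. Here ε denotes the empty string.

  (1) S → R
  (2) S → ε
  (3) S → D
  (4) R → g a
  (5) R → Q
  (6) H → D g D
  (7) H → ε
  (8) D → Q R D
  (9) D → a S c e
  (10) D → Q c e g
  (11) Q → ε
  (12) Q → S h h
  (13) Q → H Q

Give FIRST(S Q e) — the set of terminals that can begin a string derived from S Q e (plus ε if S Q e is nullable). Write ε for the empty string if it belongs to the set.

FIRST(S) = {ε, a, c, g, h}  (via R, D)
FIRST(R) = {ε, a, c, g, h}  (via Q)
FIRST(H) = {ε, a, c, g, h}  (via D g D)
FIRST(Q) = {ε, a, c, g, h}  (via S h h, H Q)
FIRST(D) = {a, c, g, h}  (via Q R D, Q c e g)
FIRST(S Q e): take FIRST of each symbol in turn, carrying on past any symbol whose FIRST contains ε; result {a, c, e, g, h}.

{a, c, e, g, h}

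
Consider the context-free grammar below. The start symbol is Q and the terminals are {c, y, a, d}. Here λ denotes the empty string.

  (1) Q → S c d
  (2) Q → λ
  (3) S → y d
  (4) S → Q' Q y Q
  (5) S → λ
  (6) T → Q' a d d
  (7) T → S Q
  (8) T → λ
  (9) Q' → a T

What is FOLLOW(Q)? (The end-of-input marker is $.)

FIRST(Q') = {a}
FIRST(S) = {λ, a, y}  (via Q' Q y Q)
FIRST(Q) = {λ, a, c, y}  (via S c d)
FIRST(T) = {λ, a, c, y}  (via Q' a d d, S Q)
FOLLOW(Q) includes $ since Q is the start symbol.
FOLLOW(Q'): in S→Q' Q y Q, Q' is followed by Q y Q with FIRST {a, c, y}; in T→Q' a d d, Q' is followed by a d d with FIRST {a}. Thus FOLLOW(Q') = {a, c, y}.
FOLLOW(T): in Q'→a T, the suffix after T is empty, so FOLLOW(T) ⊇ FOLLOW(Q') = {a, c, y}. Thus FOLLOW(T) = {a, c, y}.
FOLLOW(S): in Q→S c d, S is followed by c d with FIRST {c}; in T→S Q, S is followed by Q with FIRST {λ, a, c, y}; in T→S Q, the suffix after S is nullable, so FOLLOW(S) ⊇ FOLLOW(T) = {a, c, y}. Thus FOLLOW(S) = {a, c, y}.
FOLLOW(Q): in S→Q' Q y Q (occurrence 1), Q is followed by y Q with FIRST {y}; in S→Q' Q y Q (occurrence 2), the suffix after Q is empty, so FOLLOW(Q) ⊇ FOLLOW(S) = {a, c, y}; in T→S Q, the suffix after Q is empty, so FOLLOW(Q) ⊇ FOLLOW(T) = {a, c, y}. Thus FOLLOW(Q) = {$, a, c, y}.

{$, a, c, y}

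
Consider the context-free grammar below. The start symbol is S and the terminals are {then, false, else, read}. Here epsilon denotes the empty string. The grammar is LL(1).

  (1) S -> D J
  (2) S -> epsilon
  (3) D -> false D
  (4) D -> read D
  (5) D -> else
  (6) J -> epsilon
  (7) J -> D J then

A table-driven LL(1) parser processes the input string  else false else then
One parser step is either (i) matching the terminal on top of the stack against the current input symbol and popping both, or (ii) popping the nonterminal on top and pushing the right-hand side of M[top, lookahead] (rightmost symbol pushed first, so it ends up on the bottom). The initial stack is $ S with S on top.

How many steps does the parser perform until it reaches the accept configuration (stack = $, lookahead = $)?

step 1: stack=$ S  input=else false else then $  — expand S -> D J
step 2: stack=$ J D  input=else false else then $  — expand D -> else
step 3: stack=$ J else  input=else false else then $  — match else
step 4: stack=$ J  input=false else then $  — expand J -> D J then
step 5: stack=$ then J D  input=false else then $  — expand D -> false D
step 6: stack=$ then J D false  input=false else then $  — match false
step 7: stack=$ then J D  input=else then $  — expand D -> else
step 8: stack=$ then J else  input=else then $  — match else
step 9: stack=$ then J  input=then $  — expand J -> epsilon
step 10: stack=$ then  input=then $  — match then
Accept reached after 10 steps.

10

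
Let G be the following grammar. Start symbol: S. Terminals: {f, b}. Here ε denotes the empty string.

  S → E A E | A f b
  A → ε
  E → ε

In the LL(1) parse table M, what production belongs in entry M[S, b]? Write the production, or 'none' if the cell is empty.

FIRST(A): from A→ε we get {ε}. So FIRST(A) = {ε}.
FIRST(E): from E→ε we get {ε}. So FIRST(E) = {ε}.
FIRST(S): from S→E A E we get {ε}; from S→A f b we get {f}. So FIRST(S) = {ε, f}.
FOLLOW(S) includes $ since S is the start symbol.
FOLLOW(S): S appears on no right-hand side. Thus FOLLOW(S) = {$}.
For S → E A E: FIRST(E A E) = {ε}, so it goes in M[S, t] for t ∈ {}; since ε ∈ FIRST, also for every t ∈ FOLLOW(S) = {$}.
For S → A f b: FIRST(A f b) = {f}, so it goes in M[S, t] for t ∈ {f}.
None of these place a production in M[S, b].

none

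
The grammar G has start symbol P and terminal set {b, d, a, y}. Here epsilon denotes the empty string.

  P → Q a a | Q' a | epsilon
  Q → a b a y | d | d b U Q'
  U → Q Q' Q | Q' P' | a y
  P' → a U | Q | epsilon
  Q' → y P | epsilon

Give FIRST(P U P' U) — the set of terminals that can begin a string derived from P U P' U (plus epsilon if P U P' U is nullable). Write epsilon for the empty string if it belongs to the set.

{epsilon, a, d, y}

FIRST(Q) = {a, d}
FIRST(Q') = {epsilon, y}
FIRST(P) = {epsilon, a, d, y}  (via Q a a, Q' a)
FIRST(P') = {epsilon, a, d}  (via Q)
FIRST(U) = {epsilon, a, d, y}  (via Q Q' Q, Q' P')
FIRST(P U P' U): take FIRST of each symbol in turn, carrying on past any symbol whose FIRST contains epsilon; result {epsilon, a, d, y}.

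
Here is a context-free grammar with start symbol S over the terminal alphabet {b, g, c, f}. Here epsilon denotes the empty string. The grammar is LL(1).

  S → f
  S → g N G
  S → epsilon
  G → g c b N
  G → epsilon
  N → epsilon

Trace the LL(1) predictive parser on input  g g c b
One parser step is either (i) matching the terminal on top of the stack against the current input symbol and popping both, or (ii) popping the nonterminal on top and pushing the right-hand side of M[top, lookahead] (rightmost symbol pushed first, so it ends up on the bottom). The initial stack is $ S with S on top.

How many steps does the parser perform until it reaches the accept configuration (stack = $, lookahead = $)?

8

step 1: stack=$ S  input=g g c b $  — expand S → g N G
step 2: stack=$ G N g  input=g g c b $  — match g
step 3: stack=$ G N  input=g c b $  — expand N → epsilon
step 4: stack=$ G  input=g c b $  — expand G → g c b N
step 5: stack=$ N b c g  input=g c b $  — match g
step 6: stack=$ N b c  input=c b $  — match c
step 7: stack=$ N b  input=b $  — match b
step 8: stack=$ N  input=$  — expand N → epsilon
Accept reached after 8 steps.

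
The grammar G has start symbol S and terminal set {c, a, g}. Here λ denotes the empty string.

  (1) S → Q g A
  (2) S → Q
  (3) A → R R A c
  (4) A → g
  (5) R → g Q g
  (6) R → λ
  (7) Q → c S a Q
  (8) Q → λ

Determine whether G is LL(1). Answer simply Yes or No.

FIRST(S) = {λ, c, g}
FIRST(A) = {g}
FIRST(R) = {λ, g}
FIRST(Q) = {λ, c}
FOLLOW(S) = {$, a}
FOLLOW(A) = {$, a, c}
FOLLOW(R) = {g}
FOLLOW(Q) = {$, a, g}
Cell M[A, g] receives both A → R R A c and A → g — the grammar is not LL(1).

No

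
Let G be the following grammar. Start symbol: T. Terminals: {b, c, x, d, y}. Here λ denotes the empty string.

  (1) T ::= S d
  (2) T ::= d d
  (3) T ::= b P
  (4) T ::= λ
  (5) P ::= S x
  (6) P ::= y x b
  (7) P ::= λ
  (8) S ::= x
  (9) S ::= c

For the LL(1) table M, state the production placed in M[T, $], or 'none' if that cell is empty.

T ::= λ

FIRST(S) = {c, x}
FIRST(T) = {λ, b, c, d, x}  (via S d)
FIRST(P) = {λ, c, x, y}  (via S x)
FOLLOW(T) includes $ since T is the start symbol.
FOLLOW(T): T appears on no right-hand side. Thus FOLLOW(T) = {$}.
For T ::= S d: FIRST(S d) = {c, x}, so it goes in M[T, t] for t ∈ {c, x}.
For T ::= d d: FIRST(d d) = {d}, so it goes in M[T, t] for t ∈ {d}.
For T ::= b P: FIRST(b P) = {b}, so it goes in M[T, t] for t ∈ {b}.
For T ::= λ: FIRST(λ) = {λ}, so it goes in M[T, t] for t ∈ {}; since λ ∈ FIRST, also for every t ∈ FOLLOW(T) = {$}.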